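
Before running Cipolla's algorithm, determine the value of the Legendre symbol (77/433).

-1

77 ≡ 1 (mod 4), so quadratic reciprocity gives (77/433) = (433/77). Reduce: 433 ≡ 48 (mod 77). Now have (48/77).
Factor out 2: 48 = 2^4·3. Since 77 ≡ 5 (mod 8), (2/77) = -1, and (2/77)^4 = +1. Now have (3/77).
77 ≡ 1 (mod 4), so quadratic reciprocity gives (3/77) = (77/3). Reduce: 77 ≡ 2 (mod 3). Now have (2/3).
Factor out 2: 2 = 2. Since 3 ≡ 3 (mod 8), (2/3) = -1. Now have -(1/3).
(1/3) = 1. Collecting the sign factors: -1.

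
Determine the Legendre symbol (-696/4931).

(-696/4931)
  = (4235/4931)    [-696 ≡ 4235 mod 4931]
  = -(4931/4235)    [QR: both ≡ 3 mod 4, sign flips]
  = -(696/4235)    [4931 ≡ 696 mod 4235]
  = (87/4235)    [4235 ≡ 3 mod 8 ⇒ (2/4235)^3 = -1]
  = -(4235/87)    [QR: both ≡ 3 mod 4, sign flips]
  = -(59/87)    [4235 ≡ 59 mod 87]
  = (87/59)    [QR: both ≡ 3 mod 4, sign flips]
  = (28/59)    [87 ≡ 28 mod 59]
  = (7/59)    [59 ≡ 3 mod 8 ⇒ (2/59)^2 = +1]
  = -(59/7)    [QR: both ≡ 3 mod 4, sign flips]
  = -(3/7)    [59 ≡ 3 mod 7]
  = (7/3)    [QR: both ≡ 3 mod 4, sign flips]
  = (1/3)    [7 ≡ 1 mod 3]
  = 1    [(1/3) = 1]

1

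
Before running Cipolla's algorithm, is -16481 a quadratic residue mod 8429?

Pull out -1: (-16481|8429) = (-1|8429)·(16481|8429). Since 8429 ≡ 1 (mod 4), (-1|8429) = +1. Now have (16481|8429).
Reduce the numerator: 16481 ≡ 8052 (mod 8429), so (16481|8429) = (8052|8429).
Factor out 2: 8052 = 2^2·2013. Since 8429 ≡ 5 (mod 8), (2|8429) = -1, and (2|8429)^2 = +1. Now have (2013|8429).
2013 ≡ 1 (mod 4), so quadratic reciprocity gives (2013|8429) = (8429|2013). Reduce: 8429 ≡ 377 (mod 2013). Now have (377|2013).
377 ≡ 1 (mod 4), so quadratic reciprocity gives (377|2013) = (2013|377). Reduce: 2013 ≡ 128 (mod 377). Now have (128|377).
Factor out 2: 128 = 2^7. Since 377 ≡ 1 (mod 8), (2|377) = +1, and (2|377)^7 = +1. Now have (1|377).
(1|377) = 1. Collecting the sign factors: 1.
(-16481|8429) = 1, and 8429 is prime, so -16481 is a quadratic residue mod 8429.

yes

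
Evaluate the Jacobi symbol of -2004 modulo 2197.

(-2004/2197)
  = (193/2197)    [-2004 ≡ 193 mod 2197]
  = (2197/193)    [QR: 193 ≡ 1 mod 4, sign kept]
  = (74/193)    [2197 ≡ 74 mod 193]
  = (37/193)    [193 ≡ 1 mod 8 ⇒ (2/193) = +1]
  = (193/37)    [QR: 37 ≡ 1 mod 4, sign kept]
  = (8/37)    [193 ≡ 8 mod 37]
  = -(1/37)    [37 ≡ 5 mod 8 ⇒ (2/37)^3 = -1]
  = -1    [(1/37) = 1]

-1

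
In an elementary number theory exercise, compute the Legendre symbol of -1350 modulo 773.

1

Reduce the numerator: -1350 ≡ 196 (mod 773), so (-1350|773) = (196|773).
Factor out 2: 196 = 2^2·49. Since 773 ≡ 5 (mod 8), (2|773) = -1, and (2|773)^2 = +1. Now have (49|773).
49 ≡ 1 (mod 4), so quadratic reciprocity gives (49|773) = (773|49). Reduce: 773 ≡ 38 (mod 49). Now have (38|49).
Factor out 2: 38 = 2·19. Since 49 ≡ 1 (mod 8), (2|49) = +1. Now have (19|49).
49 ≡ 1 (mod 4), so quadratic reciprocity gives (19|49) = (49|19). Reduce: 49 ≡ 11 (mod 19). Now have (11|19).
Both 11 ≡ 3 and 19 ≡ 3 (mod 4), so reciprocity gives (11|19) = -(19|11). Reduce: 19 ≡ 8 (mod 11). Now have -(8|11).
Factor out 2: 8 = 2^3. Since 11 ≡ 3 (mod 8), (2|11) = -1, and (2|11)^3 = -1. Now have (1|11).
(1|11) = 1. Collecting the sign factors: 1.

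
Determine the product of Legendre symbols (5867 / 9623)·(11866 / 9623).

-1

By multiplicativity, (5867·11866 / 9623) = (5867 / 9623)·(11866 / 9623).
First factor (5867 / 9623):
Both 5867 ≡ 3 and 9623 ≡ 3 (mod 4), so reciprocity gives (5867 / 9623) = -(9623 / 5867). Reduce: 9623 ≡ 3756 (mod 5867). Now have -(3756 / 5867).
Factor out 2: 3756 = 2^2·939. Since 5867 ≡ 3 (mod 8), (2 / 5867) = -1, and (2 / 5867)^2 = +1. Now have -(939 / 5867).
Both 939 ≡ 3 and 5867 ≡ 3 (mod 4), so reciprocity gives (939 / 5867) = -(5867 / 939). Reduce: 5867 ≡ 233 (mod 939). Now have (233 / 939).
233 ≡ 1 (mod 4), so quadratic reciprocity gives (233 / 939) = (939 / 233). Reduce: 939 ≡ 7 (mod 233). Now have (7 / 233).
233 ≡ 1 (mod 4), so quadratic reciprocity gives (7 / 233) = (233 / 7). Reduce: 233 ≡ 2 (mod 7). Now have (2 / 7).
Factor out 2: 2 = 2. Since 7 ≡ 7 (mod 8), (2 / 7) = +1. Now have (1 / 7).
(1 / 7) = 1. Collecting the sign factors: 1.
Second factor (11866 / 9623):
Reduce the numerator: 11866 ≡ 2243 (mod 9623), so (11866 / 9623) = (2243 / 9623).
Both 2243 ≡ 3 and 9623 ≡ 3 (mod 4), so reciprocity gives (2243 / 9623) = -(9623 / 2243). Reduce: 9623 ≡ 651 (mod 2243). Now have -(651 / 2243).
Both 651 ≡ 3 and 2243 ≡ 3 (mod 4), so reciprocity gives (651 / 2243) = -(2243 / 651). Reduce: 2243 ≡ 290 (mod 651). Now have (290 / 651).
Factor out 2: 290 = 2·145. Since 651 ≡ 3 (mod 8), (2 / 651) = -1. Now have -(145 / 651).
145 ≡ 1 (mod 4), so quadratic reciprocity gives (145 / 651) = (651 / 145). Reduce: 651 ≡ 71 (mod 145). Now have -(71 / 145).
145 ≡ 1 (mod 4), so quadratic reciprocity gives (71 / 145) = (145 / 71). Reduce: 145 ≡ 3 (mod 71). Now have -(3 / 71).
Both 3 ≡ 3 and 71 ≡ 3 (mod 4), so reciprocity gives (3 / 71) = -(71 / 3). Reduce: 71 ≡ 2 (mod 3). Now have (2 / 3).
Factor out 2: 2 = 2. Since 3 ≡ 3 (mod 8), (2 / 3) = -1. Now have -(1 / 3).
(1 / 3) = 1. Collecting the sign factors: -1.
Product: (1)·(-1) = -1.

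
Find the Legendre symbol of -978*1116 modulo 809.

By multiplicativity, (-978·1116/809) = (-978/809)·(1116/809).
First factor (-978/809):
(-978/809)
  = (978/809)    [809 ≡ 1 mod 4 ⇒ (-1/809) = +1]
  = (169/809)    [978 ≡ 169 mod 809]
  = (809/169)    [QR: 169 ≡ 1 mod 4, sign kept]
  = (133/169)    [809 ≡ 133 mod 169]
  = (169/133)    [QR: 133 ≡ 1 mod 4, sign kept]
  = (36/133)    [169 ≡ 36 mod 133]
  = (9/133)    [133 ≡ 5 mod 8 ⇒ (2/133)^2 = +1]
  = (133/9)    [QR: 9 ≡ 1 mod 4, sign kept]
  = (7/9)    [133 ≡ 7 mod 9]
  = (9/7)    [QR: 9 ≡ 1 mod 4, sign kept]
  = (2/7)    [9 ≡ 2 mod 7]
  = (1/7)    [7 ≡ 7 mod 8 ⇒ (2/7) = +1]
  = 1    [(1/7) = 1]
Second factor (1116/809):
(1116/809)
  = (307/809)    [1116 ≡ 307 mod 809]
  = (809/307)    [QR: 809 ≡ 1 mod 4, sign kept]
  = (195/307)    [809 ≡ 195 mod 307]
  = -(307/195)    [QR: both ≡ 3 mod 4, sign flips]
  = -(112/195)    [307 ≡ 112 mod 195]
  = -(7/195)    [195 ≡ 3 mod 8 ⇒ (2/195)^4 = +1]
  = (195/7)    [QR: both ≡ 3 mod 4, sign flips]
  = (6/7)    [195 ≡ 6 mod 7]
  = (3/7)    [7 ≡ 7 mod 8 ⇒ (2/7) = +1]
  = -(7/3)    [QR: both ≡ 3 mod 4, sign flips]
  = -(1/3)    [7 ≡ 1 mod 3]
  = -1    [(1/3) = 1]
Product: (1)·(-1) = -1.

-1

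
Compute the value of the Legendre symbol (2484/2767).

Factor out 2: 2484 = 2^2·621. Since 2767 ≡ 7 (mod 8), (2/2767) = +1, and (2/2767)^2 = +1. Now have (621/2767).
621 ≡ 1 (mod 4), so quadratic reciprocity gives (621/2767) = (2767/621). Reduce: 2767 ≡ 283 (mod 621). Now have (283/621).
621 ≡ 1 (mod 4), so quadratic reciprocity gives (283/621) = (621/283). Reduce: 621 ≡ 55 (mod 283). Now have (55/283).
Both 55 ≡ 3 and 283 ≡ 3 (mod 4), so reciprocity gives (55/283) = -(283/55). Reduce: 283 ≡ 8 (mod 55). Now have -(8/55).
Factor out 2: 8 = 2^3. Since 55 ≡ 7 (mod 8), (2/55) = +1, and (2/55)^3 = +1. Now have -(1/55).
(1/55) = 1. Collecting the sign factors: -1.

-1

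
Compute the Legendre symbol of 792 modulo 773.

(792|773)
  = (19|773)    [792 ≡ 19 mod 773]
  = (773|19)    [QR: 773 ≡ 1 mod 4, sign kept]
  = (13|19)    [773 ≡ 13 mod 19]
  = (19|13)    [QR: 13 ≡ 1 mod 4, sign kept]
  = (6|13)    [19 ≡ 6 mod 13]
  = -(3|13)    [13 ≡ 5 mod 8 ⇒ (2|13) = -1]
  = -(13|3)    [QR: 13 ≡ 1 mod 4, sign kept]
  = -(1|3)    [13 ≡ 1 mod 3]
  = -1    [(1|3) = 1]

-1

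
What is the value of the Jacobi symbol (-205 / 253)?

Reduce the numerator: -205 ≡ 48 (mod 253), so (-205 / 253) = (48 / 253).
Factor out 2: 48 = 2^4·3. Since 253 ≡ 5 (mod 8), (2 / 253) = -1, and (2 / 253)^4 = +1. Now have (3 / 253).
253 ≡ 1 (mod 4), so quadratic reciprocity gives (3 / 253) = (253 / 3). Reduce: 253 ≡ 1 (mod 3). Now have (1 / 3).
(1 / 3) = 1. Collecting the sign factors: 1.

1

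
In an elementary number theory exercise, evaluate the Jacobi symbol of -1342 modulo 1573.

(-1342/1573)
  = (231/1573)    [-1342 ≡ 231 mod 1573]
  = (1573/231)    [QR: 1573 ≡ 1 mod 4, sign kept]
  = (187/231)    [1573 ≡ 187 mod 231]
  = -(231/187)    [QR: both ≡ 3 mod 4, sign flips]
  = -(44/187)    [231 ≡ 44 mod 187]
  = -(11/187)    [187 ≡ 3 mod 8 ⇒ (2/187)^2 = +1]
  = (187/11)    [QR: both ≡ 3 mod 4, sign flips]
  = (0/11)    [187 ≡ 0 mod 11]
  = 0    [numerator 0, gcd > 1]

0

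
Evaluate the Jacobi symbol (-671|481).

(-671|481)
  = (291|481)    [-671 ≡ 291 mod 481]
  = (481|291)    [QR: 481 ≡ 1 mod 4, sign kept]
  = (190|291)    [481 ≡ 190 mod 291]
  = -(95|291)    [291 ≡ 3 mod 8 ⇒ (2|291) = -1]
  = (291|95)    [QR: both ≡ 3 mod 4, sign flips]
  = (6|95)    [291 ≡ 6 mod 95]
  = (3|95)    [95 ≡ 7 mod 8 ⇒ (2|95) = +1]
  = -(95|3)    [QR: both ≡ 3 mod 4, sign flips]
  = -(2|3)    [95 ≡ 2 mod 3]
  = (1|3)    [3 ≡ 3 mod 8 ⇒ (2|3) = -1]
  = 1    [(1|3) = 1]

1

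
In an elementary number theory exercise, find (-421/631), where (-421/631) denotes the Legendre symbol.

(-421/631)
  = -(421/631)    [631 ≡ 3 mod 4 ⇒ (-1/631) = -1]
  = -(631/421)    [QR: 421 ≡ 1 mod 4, sign kept]
  = -(210/421)    [631 ≡ 210 mod 421]
  = (105/421)    [421 ≡ 5 mod 8 ⇒ (2/421) = -1]
  = (421/105)    [QR: 105 ≡ 1 mod 4, sign kept]
  = (1/105)    [421 ≡ 1 mod 105]
  = 1    [(1/105) = 1]

1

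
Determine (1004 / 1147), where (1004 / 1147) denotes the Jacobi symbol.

Factor out 2: 1004 = 2^2·251. Since 1147 ≡ 3 (mod 8), (2 / 1147) = -1, and (2 / 1147)^2 = +1. Now have (251 / 1147).
Both 251 ≡ 3 and 1147 ≡ 3 (mod 4), so reciprocity gives (251 / 1147) = -(1147 / 251). Reduce: 1147 ≡ 143 (mod 251). Now have -(143 / 251).
Both 143 ≡ 3 and 251 ≡ 3 (mod 4), so reciprocity gives (143 / 251) = -(251 / 143). Reduce: 251 ≡ 108 (mod 143). Now have (108 / 143).
Factor out 2: 108 = 2^2·27. Since 143 ≡ 7 (mod 8), (2 / 143) = +1, and (2 / 143)^2 = +1. Now have (27 / 143).
Both 27 ≡ 3 and 143 ≡ 3 (mod 4), so reciprocity gives (27 / 143) = -(143 / 27). Reduce: 143 ≡ 8 (mod 27). Now have -(8 / 27).
Factor out 2: 8 = 2^3. Since 27 ≡ 3 (mod 8), (2 / 27) = -1, and (2 / 27)^3 = -1. Now have (1 / 27).
(1 / 27) = 1. Collecting the sign factors: 1.

1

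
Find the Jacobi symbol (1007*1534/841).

1

By multiplicativity, (1007·1534/841) = (1007/841)·(1534/841).
First factor (1007/841):
Reduce the numerator: 1007 ≡ 166 (mod 841), so (1007/841) = (166/841).
Factor out 2: 166 = 2·83. Since 841 ≡ 1 (mod 8), (2/841) = +1. Now have (83/841).
841 ≡ 1 (mod 4), so quadratic reciprocity gives (83/841) = (841/83). Reduce: 841 ≡ 11 (mod 83). Now have (11/83).
Both 11 ≡ 3 and 83 ≡ 3 (mod 4), so reciprocity gives (11/83) = -(83/11). Reduce: 83 ≡ 6 (mod 11). Now have -(6/11).
Factor out 2: 6 = 2·3. Since 11 ≡ 3 (mod 8), (2/11) = -1. Now have (3/11).
Both 3 ≡ 3 and 11 ≡ 3 (mod 4), so reciprocity gives (3/11) = -(11/3). Reduce: 11 ≡ 2 (mod 3). Now have -(2/3).
Factor out 2: 2 = 2. Since 3 ≡ 3 (mod 8), (2/3) = -1. Now have (1/3).
(1/3) = 1. Collecting the sign factors: 1.
Second factor (1534/841):
Reduce the numerator: 1534 ≡ 693 (mod 841), so (1534/841) = (693/841).
693 ≡ 1 (mod 4), so quadratic reciprocity gives (693/841) = (841/693). Reduce: 841 ≡ 148 (mod 693). Now have (148/693).
Factor out 2: 148 = 2^2·37. Since 693 ≡ 5 (mod 8), (2/693) = -1, and (2/693)^2 = +1. Now have (37/693).
37 ≡ 1 (mod 4), so quadratic reciprocity gives (37/693) = (693/37). Reduce: 693 ≡ 27 (mod 37). Now have (27/37).
37 ≡ 1 (mod 4), so quadratic reciprocity gives (27/37) = (37/27). Reduce: 37 ≡ 10 (mod 27). Now have (10/27).
Factor out 2: 10 = 2·5. Since 27 ≡ 3 (mod 8), (2/27) = -1. Now have -(5/27).
5 ≡ 1 (mod 4), so quadratic reciprocity gives (5/27) = (27/5). Reduce: 27 ≡ 2 (mod 5). Now have -(2/5).
Factor out 2: 2 = 2. Since 5 ≡ 5 (mod 8), (2/5) = -1. Now have (1/5).
(1/5) = 1. Collecting the sign factors: 1.
Product: (1)·(1) = 1.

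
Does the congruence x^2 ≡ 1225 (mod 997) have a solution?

(1225|997)
  = (228|997)    [1225 ≡ 228 mod 997]
  = (57|997)    [997 ≡ 5 mod 8 ⇒ (2|997)^2 = +1]
  = (997|57)    [QR: 57 ≡ 1 mod 4, sign kept]
  = (28|57)    [997 ≡ 28 mod 57]
  = (7|57)    [57 ≡ 1 mod 8 ⇒ (2|57)^2 = +1]
  = (57|7)    [QR: 57 ≡ 1 mod 4, sign kept]
  = (1|7)    [57 ≡ 1 mod 7]
  = 1    [(1|7) = 1]
The Legendre symbol is 1, so x^2 ≡ 1225 (mod 997) has solution.

yes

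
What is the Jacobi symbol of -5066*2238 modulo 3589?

1

By multiplicativity, (-5066·2238|3589) = (-5066|3589)·(2238|3589).
First factor (-5066|3589):
(-5066|3589)
  = (2112|3589)    [-5066 ≡ 2112 mod 3589]
  = (33|3589)    [3589 ≡ 5 mod 8 ⇒ (2|3589)^6 = +1]
  = (3589|33)    [QR: 33 ≡ 1 mod 4, sign kept]
  = (25|33)    [3589 ≡ 25 mod 33]
  = (33|25)    [QR: 25 ≡ 1 mod 4, sign kept]
  = (8|25)    [33 ≡ 8 mod 25]
  = (1|25)    [25 ≡ 1 mod 8 ⇒ (2|25)^3 = +1]
  = 1    [(1|25) = 1]
Second factor (2238|3589):
(2238|3589)
  = -(1119|3589)    [3589 ≡ 5 mod 8 ⇒ (2|3589) = -1]
  = -(3589|1119)    [QR: 3589 ≡ 1 mod 4, sign kept]
  = -(232|1119)    [3589 ≡ 232 mod 1119]
  = -(29|1119)    [1119 ≡ 7 mod 8 ⇒ (2|1119)^3 = +1]
  = -(1119|29)    [QR: 29 ≡ 1 mod 4, sign kept]
  = -(17|29)    [1119 ≡ 17 mod 29]
  = -(29|17)    [QR: 17 ≡ 1 mod 4, sign kept]
  = -(12|17)    [29 ≡ 12 mod 17]
  = -(3|17)    [17 ≡ 1 mod 8 ⇒ (2|17)^2 = +1]
  = -(17|3)    [QR: 17 ≡ 1 mod 4, sign kept]
  = -(2|3)    [17 ≡ 2 mod 3]
  = (1|3)    [3 ≡ 3 mod 8 ⇒ (2|3) = -1]
  = 1    [(1|3) = 1]
Product: (1)·(1) = 1.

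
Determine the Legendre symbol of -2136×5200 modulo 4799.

By multiplicativity, (-2136·5200/4799) = (-2136/4799)·(5200/4799).
First factor (-2136/4799):
Pull out -1: (-2136/4799) = (-1/4799)·(2136/4799). Since 4799 ≡ 3 (mod 4), (-1/4799) = -1. Now have -(2136/4799).
Factor out 2: 2136 = 2^3·267. Since 4799 ≡ 7 (mod 8), (2/4799) = +1, and (2/4799)^3 = +1. Now have -(267/4799).
Both 267 ≡ 3 and 4799 ≡ 3 (mod 4), so reciprocity gives (267/4799) = -(4799/267). Reduce: 4799 ≡ 260 (mod 267). Now have (260/267).
Factor out 2: 260 = 2^2·65. Since 267 ≡ 3 (mod 8), (2/267) = -1, and (2/267)^2 = +1. Now have (65/267).
65 ≡ 1 (mod 4), so quadratic reciprocity gives (65/267) = (267/65). Reduce: 267 ≡ 7 (mod 65). Now have (7/65).
65 ≡ 1 (mod 4), so quadratic reciprocity gives (7/65) = (65/7). Reduce: 65 ≡ 2 (mod 7). Now have (2/7).
Factor out 2: 2 = 2. Since 7 ≡ 7 (mod 8), (2/7) = +1. Now have (1/7).
(1/7) = 1. Collecting the sign factors: 1.
Second factor (5200/4799):
Reduce the numerator: 5200 ≡ 401 (mod 4799), so (5200/4799) = (401/4799).
401 ≡ 1 (mod 4), so quadratic reciprocity gives (401/4799) = (4799/401). Reduce: 4799 ≡ 388 (mod 401). Now have (388/401).
Factor out 2: 388 = 2^2·97. Since 401 ≡ 1 (mod 8), (2/401) = +1, and (2/401)^2 = +1. Now have (97/401).
97 ≡ 1 (mod 4), so quadratic reciprocity gives (97/401) = (401/97). Reduce: 401 ≡ 13 (mod 97). Now have (13/97).
13 ≡ 1 (mod 4), so quadratic reciprocity gives (13/97) = (97/13). Reduce: 97 ≡ 6 (mod 13). Now have (6/13).
Factor out 2: 6 = 2·3. Since 13 ≡ 5 (mod 8), (2/13) = -1. Now have -(3/13).
13 ≡ 1 (mod 4), so quadratic reciprocity gives (3/13) = (13/3). Reduce: 13 ≡ 1 (mod 3). Now have -(1/3).
(1/3) = 1. Collecting the sign factors: -1.
Product: (1)·(-1) = -1.

-1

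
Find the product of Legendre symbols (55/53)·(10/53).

By multiplicativity, (55·10/53) = (55/53)·(10/53).
First factor (55/53):
(55/53)
  = (2/53)    [55 ≡ 2 mod 53]
  = -(1/53)    [53 ≡ 5 mod 8 ⇒ (2/53) = -1]
  = -1    [(1/53) = 1]
Second factor (10/53):
(10/53)
  = -(5/53)    [53 ≡ 5 mod 8 ⇒ (2/53) = -1]
  = -(53/5)    [QR: 5 ≡ 1 mod 4, sign kept]
  = -(3/5)    [53 ≡ 3 mod 5]
  = -(5/3)    [QR: 5 ≡ 1 mod 4, sign kept]
  = -(2/3)    [5 ≡ 2 mod 3]
  = (1/3)    [3 ≡ 3 mod 8 ⇒ (2/3) = -1]
  = 1    [(1/3) = 1]
Product: (-1)·(1) = -1.

-1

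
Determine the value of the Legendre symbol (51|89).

(51|89)
  = (89|51)    [QR: 89 ≡ 1 mod 4, sign kept]
  = (38|51)    [89 ≡ 38 mod 51]
  = -(19|51)    [51 ≡ 3 mod 8 ⇒ (2|51) = -1]
  = (51|19)    [QR: both ≡ 3 mod 4, sign flips]
  = (13|19)    [51 ≡ 13 mod 19]
  = (19|13)    [QR: 13 ≡ 1 mod 4, sign kept]
  = (6|13)    [19 ≡ 6 mod 13]
  = -(3|13)    [13 ≡ 5 mod 8 ⇒ (2|13) = -1]
  = -(13|3)    [QR: 13 ≡ 1 mod 4, sign kept]
  = -(1|3)    [13 ≡ 1 mod 3]
  = -1    [(1|3) = 1]

-1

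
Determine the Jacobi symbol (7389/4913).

-1

(7389/4913)
  = (2476/4913)    [7389 ≡ 2476 mod 4913]
  = (619/4913)    [4913 ≡ 1 mod 8 ⇒ (2/4913)^2 = +1]
  = (4913/619)    [QR: 4913 ≡ 1 mod 4, sign kept]
  = (580/619)    [4913 ≡ 580 mod 619]
  = (145/619)    [619 ≡ 3 mod 8 ⇒ (2/619)^2 = +1]
  = (619/145)    [QR: 145 ≡ 1 mod 4, sign kept]
  = (39/145)    [619 ≡ 39 mod 145]
  = (145/39)    [QR: 145 ≡ 1 mod 4, sign kept]
  = (28/39)    [145 ≡ 28 mod 39]
  = (7/39)    [39 ≡ 7 mod 8 ⇒ (2/39)^2 = +1]
  = -(39/7)    [QR: both ≡ 3 mod 4, sign flips]
  = -(4/7)    [39 ≡ 4 mod 7]
  = -(1/7)    [7 ≡ 7 mod 8 ⇒ (2/7)^2 = +1]
  = -1    [(1/7) = 1]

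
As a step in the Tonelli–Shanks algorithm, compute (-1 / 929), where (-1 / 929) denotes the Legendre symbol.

Pull out -1: (-1 / 929) = (-1 / 929)·(1 / 929). Since 929 ≡ 1 (mod 4), (-1 / 929) = +1. Now have (1 / 929).
(1 / 929) = 1. Collecting the sign factors: 1.

1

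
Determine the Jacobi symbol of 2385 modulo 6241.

1

2385 ≡ 1 (mod 4), so quadratic reciprocity gives (2385 / 6241) = (6241 / 2385). Reduce: 6241 ≡ 1471 (mod 2385). Now have (1471 / 2385).
2385 ≡ 1 (mod 4), so quadratic reciprocity gives (1471 / 2385) = (2385 / 1471). Reduce: 2385 ≡ 914 (mod 1471). Now have (914 / 1471).
Factor out 2: 914 = 2·457. Since 1471 ≡ 7 (mod 8), (2 / 1471) = +1. Now have (457 / 1471).
457 ≡ 1 (mod 4), so quadratic reciprocity gives (457 / 1471) = (1471 / 457). Reduce: 1471 ≡ 100 (mod 457). Now have (100 / 457).
Factor out 2: 100 = 2^2·25. Since 457 ≡ 1 (mod 8), (2 / 457) = +1, and (2 / 457)^2 = +1. Now have (25 / 457).
25 ≡ 1 (mod 4), so quadratic reciprocity gives (25 / 457) = (457 / 25). Reduce: 457 ≡ 7 (mod 25). Now have (7 / 25).
25 ≡ 1 (mod 4), so quadratic reciprocity gives (7 / 25) = (25 / 7). Reduce: 25 ≡ 4 (mod 7). Now have (4 / 7).
Factor out 2: 4 = 2^2. Since 7 ≡ 7 (mod 8), (2 / 7) = +1, and (2 / 7)^2 = +1. Now have (1 / 7).
(1 / 7) = 1. Collecting the sign factors: 1.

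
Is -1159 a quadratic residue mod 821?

no

Reduce the numerator: -1159 ≡ 483 (mod 821), so (-1159/821) = (483/821).
821 ≡ 1 (mod 4), so quadratic reciprocity gives (483/821) = (821/483). Reduce: 821 ≡ 338 (mod 483). Now have (338/483).
Factor out 2: 338 = 2·169. Since 483 ≡ 3 (mod 8), (2/483) = -1. Now have -(169/483).
169 ≡ 1 (mod 4), so quadratic reciprocity gives (169/483) = (483/169). Reduce: 483 ≡ 145 (mod 169). Now have -(145/169).
145 ≡ 1 (mod 4), so quadratic reciprocity gives (145/169) = (169/145). Reduce: 169 ≡ 24 (mod 145). Now have -(24/145).
Factor out 2: 24 = 2^3·3. Since 145 ≡ 1 (mod 8), (2/145) = +1, and (2/145)^3 = +1. Now have -(3/145).
145 ≡ 1 (mod 4), so quadratic reciprocity gives (3/145) = (145/3). Reduce: 145 ≡ 1 (mod 3). Now have -(1/3).
(1/3) = 1. Collecting the sign factors: -1.
(-1159/821) = -1, and 821 is prime, so -1159 is not a quadratic residue mod 821.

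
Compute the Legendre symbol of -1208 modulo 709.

(-1208 / 709)
  = (210 / 709)    [-1208 ≡ 210 mod 709]
  = -(105 / 709)    [709 ≡ 5 mod 8 ⇒ (2 / 709) = -1]
  = -(709 / 105)    [QR: 105 ≡ 1 mod 4, sign kept]
  = -(79 / 105)    [709 ≡ 79 mod 105]
  = -(105 / 79)    [QR: 105 ≡ 1 mod 4, sign kept]
  = -(26 / 79)    [105 ≡ 26 mod 79]
  = -(13 / 79)    [79 ≡ 7 mod 8 ⇒ (2 / 79) = +1]
  = -(79 / 13)    [QR: 13 ≡ 1 mod 4, sign kept]
  = -(1 / 13)    [79 ≡ 1 mod 13]
  = -1    [(1 / 13) = 1]

-1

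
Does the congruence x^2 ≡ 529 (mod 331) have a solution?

Reduce the numerator: 529 ≡ 198 (mod 331), so (529|331) = (198|331).
Factor out 2: 198 = 2·99. Since 331 ≡ 3 (mod 8), (2|331) = -1. Now have -(99|331).
Both 99 ≡ 3 and 331 ≡ 3 (mod 4), so reciprocity gives (99|331) = -(331|99). Reduce: 331 ≡ 34 (mod 99). Now have (34|99).
Factor out 2: 34 = 2·17. Since 99 ≡ 3 (mod 8), (2|99) = -1. Now have -(17|99).
17 ≡ 1 (mod 4), so quadratic reciprocity gives (17|99) = (99|17). Reduce: 99 ≡ 14 (mod 17). Now have -(14|17).
Factor out 2: 14 = 2·7. Since 17 ≡ 1 (mod 8), (2|17) = +1. Now have -(7|17).
17 ≡ 1 (mod 4), so quadratic reciprocity gives (7|17) = (17|7). Reduce: 17 ≡ 3 (mod 7). Now have -(3|7).
Both 3 ≡ 3 and 7 ≡ 3 (mod 4), so reciprocity gives (3|7) = -(7|3). Reduce: 7 ≡ 1 (mod 3). Now have (1|3).
(1|3) = 1. Collecting the sign factors: 1.
The Legendre symbol is 1, so x^2 ≡ 529 (mod 331) has solution.

yes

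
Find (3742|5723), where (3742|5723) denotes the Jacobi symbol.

-1

(3742|5723)
  = -(1871|5723)    [5723 ≡ 3 mod 8 ⇒ (2|5723) = -1]
  = (5723|1871)    [QR: both ≡ 3 mod 4, sign flips]
  = (110|1871)    [5723 ≡ 110 mod 1871]
  = (55|1871)    [1871 ≡ 7 mod 8 ⇒ (2|1871) = +1]
  = -(1871|55)    [QR: both ≡ 3 mod 4, sign flips]
  = -(1|55)    [1871 ≡ 1 mod 55]
  = -1    [(1|55) = 1]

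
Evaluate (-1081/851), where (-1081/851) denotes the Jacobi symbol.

0

(-1081/851)
  = -(1081/851)    [851 ≡ 3 mod 4 ⇒ (-1/851) = -1]
  = -(230/851)    [1081 ≡ 230 mod 851]
  = (115/851)    [851 ≡ 3 mod 8 ⇒ (2/851) = -1]
  = -(851/115)    [QR: both ≡ 3 mod 4, sign flips]
  = -(46/115)    [851 ≡ 46 mod 115]
  = (23/115)    [115 ≡ 3 mod 8 ⇒ (2/115) = -1]
  = -(115/23)    [QR: both ≡ 3 mod 4, sign flips]
  = -(0/23)    [115 ≡ 0 mod 23]
  = 0    [numerator 0, gcd > 1]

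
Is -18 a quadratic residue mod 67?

yes

Reduce the numerator: -18 ≡ 49 (mod 67), so (-18/67) = (49/67).
49 ≡ 1 (mod 4), so quadratic reciprocity gives (49/67) = (67/49). Reduce: 67 ≡ 18 (mod 49). Now have (18/49).
Factor out 2: 18 = 2·9. Since 49 ≡ 1 (mod 8), (2/49) = +1. Now have (9/49).
9 ≡ 1 (mod 4), so quadratic reciprocity gives (9/49) = (49/9). Reduce: 49 ≡ 4 (mod 9). Now have (4/9).
Factor out 2: 4 = 2^2. Since 9 ≡ 1 (mod 8), (2/9) = +1, and (2/9)^2 = +1. Now have (1/9).
(1/9) = 1. Collecting the sign factors: 1.
(-18/67) = 1, and 67 is prime, so -18 is a quadratic residue mod 67.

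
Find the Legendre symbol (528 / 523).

(528 / 523)
  = (5 / 523)    [528 ≡ 5 mod 523]
  = (523 / 5)    [QR: 5 ≡ 1 mod 4, sign kept]
  = (3 / 5)    [523 ≡ 3 mod 5]
  = (5 / 3)    [QR: 5 ≡ 1 mod 4, sign kept]
  = (2 / 3)    [5 ≡ 2 mod 3]
  = -(1 / 3)    [3 ≡ 3 mod 8 ⇒ (2 / 3) = -1]
  = -1    [(1 / 3) = 1]

-1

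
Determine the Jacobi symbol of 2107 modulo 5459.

-1

Both 2107 ≡ 3 and 5459 ≡ 3 (mod 4), so reciprocity gives (2107/5459) = -(5459/2107). Reduce: 5459 ≡ 1245 (mod 2107). Now have -(1245/2107).
1245 ≡ 1 (mod 4), so quadratic reciprocity gives (1245/2107) = (2107/1245). Reduce: 2107 ≡ 862 (mod 1245). Now have -(862/1245).
Factor out 2: 862 = 2·431. Since 1245 ≡ 5 (mod 8), (2/1245) = -1. Now have (431/1245).
1245 ≡ 1 (mod 4), so quadratic reciprocity gives (431/1245) = (1245/431). Reduce: 1245 ≡ 383 (mod 431). Now have (383/431).
Both 383 ≡ 3 and 431 ≡ 3 (mod 4), so reciprocity gives (383/431) = -(431/383). Reduce: 431 ≡ 48 (mod 383). Now have -(48/383).
Factor out 2: 48 = 2^4·3. Since 383 ≡ 7 (mod 8), (2/383) = +1, and (2/383)^4 = +1. Now have -(3/383).
Both 3 ≡ 3 and 383 ≡ 3 (mod 4), so reciprocity gives (3/383) = -(383/3). Reduce: 383 ≡ 2 (mod 3). Now have (2/3).
Factor out 2: 2 = 2. Since 3 ≡ 3 (mod 8), (2/3) = -1. Now have -(1/3).
(1/3) = 1. Collecting the sign factors: -1.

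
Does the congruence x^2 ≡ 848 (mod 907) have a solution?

yes

(848/907)
  = (53/907)    [907 ≡ 3 mod 8 ⇒ (2/907)^4 = +1]
  = (907/53)    [QR: 53 ≡ 1 mod 4, sign kept]
  = (6/53)    [907 ≡ 6 mod 53]
  = -(3/53)    [53 ≡ 5 mod 8 ⇒ (2/53) = -1]
  = -(53/3)    [QR: 53 ≡ 1 mod 4, sign kept]
  = -(2/3)    [53 ≡ 2 mod 3]
  = (1/3)    [3 ≡ 3 mod 8 ⇒ (2/3) = -1]
  = 1    [(1/3) = 1]
(848/907) = 1, and 907 is prime, so 848 is a quadratic residue mod 907.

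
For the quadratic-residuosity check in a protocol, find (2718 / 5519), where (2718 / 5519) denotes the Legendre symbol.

1

Factor out 2: 2718 = 2·1359. Since 5519 ≡ 7 (mod 8), (2 / 5519) = +1. Now have (1359 / 5519).
Both 1359 ≡ 3 and 5519 ≡ 3 (mod 4), so reciprocity gives (1359 / 5519) = -(5519 / 1359). Reduce: 5519 ≡ 83 (mod 1359). Now have -(83 / 1359).
Both 83 ≡ 3 and 1359 ≡ 3 (mod 4), so reciprocity gives (83 / 1359) = -(1359 / 83). Reduce: 1359 ≡ 31 (mod 83). Now have (31 / 83).
Both 31 ≡ 3 and 83 ≡ 3 (mod 4), so reciprocity gives (31 / 83) = -(83 / 31). Reduce: 83 ≡ 21 (mod 31). Now have -(21 / 31).
21 ≡ 1 (mod 4), so quadratic reciprocity gives (21 / 31) = (31 / 21). Reduce: 31 ≡ 10 (mod 21). Now have -(10 / 21).
Factor out 2: 10 = 2·5. Since 21 ≡ 5 (mod 8), (2 / 21) = -1. Now have (5 / 21).
5 ≡ 1 (mod 4), so quadratic reciprocity gives (5 / 21) = (21 / 5). Reduce: 21 ≡ 1 (mod 5). Now have (1 / 5).
(1 / 5) = 1. Collecting the sign factors: 1.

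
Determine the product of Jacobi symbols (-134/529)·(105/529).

1

By multiplicativity, (-134·105/529) = (-134/529)·(105/529).
First factor (-134/529):
(-134/529)
  = (395/529)    [-134 ≡ 395 mod 529]
  = (529/395)    [QR: 529 ≡ 1 mod 4, sign kept]
  = (134/395)    [529 ≡ 134 mod 395]
  = -(67/395)    [395 ≡ 3 mod 8 ⇒ (2/395) = -1]
  = (395/67)    [QR: both ≡ 3 mod 4, sign flips]
  = (60/67)    [395 ≡ 60 mod 67]
  = (15/67)    [67 ≡ 3 mod 8 ⇒ (2/67)^2 = +1]
  = -(67/15)    [QR: both ≡ 3 mod 4, sign flips]
  = -(7/15)    [67 ≡ 7 mod 15]
  = (15/7)    [QR: both ≡ 3 mod 4, sign flips]
  = (1/7)    [15 ≡ 1 mod 7]
  = 1    [(1/7) = 1]
Second factor (105/529):
(105/529)
  = (529/105)    [QR: 105 ≡ 1 mod 4, sign kept]
  = (4/105)    [529 ≡ 4 mod 105]
  = (1/105)    [105 ≡ 1 mod 8 ⇒ (2/105)^2 = +1]
  = 1    [(1/105) = 1]
Product: (1)·(1) = 1.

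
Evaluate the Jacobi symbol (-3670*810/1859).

By multiplicativity, (-3670·810/1859) = (-3670/1859)·(810/1859).
First factor (-3670/1859):
(-3670/1859)
  = -(3670/1859)    [1859 ≡ 3 mod 4 ⇒ (-1/1859) = -1]
  = -(1811/1859)    [3670 ≡ 1811 mod 1859]
  = (1859/1811)    [QR: both ≡ 3 mod 4, sign flips]
  = (48/1811)    [1859 ≡ 48 mod 1811]
  = (3/1811)    [1811 ≡ 3 mod 8 ⇒ (2/1811)^4 = +1]
  = -(1811/3)    [QR: both ≡ 3 mod 4, sign flips]
  = -(2/3)    [1811 ≡ 2 mod 3]
  = (1/3)    [3 ≡ 3 mod 8 ⇒ (2/3) = -1]
  = 1    [(1/3) = 1]
Second factor (810/1859):
(810/1859)
  = -(405/1859)    [1859 ≡ 3 mod 8 ⇒ (2/1859) = -1]
  = -(1859/405)    [QR: 405 ≡ 1 mod 4, sign kept]
  = -(239/405)    [1859 ≡ 239 mod 405]
  = -(405/239)    [QR: 405 ≡ 1 mod 4, sign kept]
  = -(166/239)    [405 ≡ 166 mod 239]
  = -(83/239)    [239 ≡ 7 mod 8 ⇒ (2/239) = +1]
  = (239/83)    [QR: both ≡ 3 mod 4, sign flips]
  = (73/83)    [239 ≡ 73 mod 83]
  = (83/73)    [QR: 73 ≡ 1 mod 4, sign kept]
  = (10/73)    [83 ≡ 10 mod 73]
  = (5/73)    [73 ≡ 1 mod 8 ⇒ (2/73) = +1]
  = (73/5)    [QR: 5 ≡ 1 mod 4, sign kept]
  = (3/5)    [73 ≡ 3 mod 5]
  = (5/3)    [QR: 5 ≡ 1 mod 4, sign kept]
  = (2/3)    [5 ≡ 2 mod 3]
  = -(1/3)    [3 ≡ 3 mod 8 ⇒ (2/3) = -1]
  = -1    [(1/3) = 1]
Product: (1)·(-1) = -1.

-1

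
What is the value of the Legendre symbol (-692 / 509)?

1

(-692 / 509)
  = (692 / 509)    [509 ≡ 1 mod 4 ⇒ (-1 / 509) = +1]
  = (183 / 509)    [692 ≡ 183 mod 509]
  = (509 / 183)    [QR: 509 ≡ 1 mod 4, sign kept]
  = (143 / 183)    [509 ≡ 143 mod 183]
  = -(183 / 143)    [QR: both ≡ 3 mod 4, sign flips]
  = -(40 / 143)    [183 ≡ 40 mod 143]
  = -(5 / 143)    [143 ≡ 7 mod 8 ⇒ (2 / 143)^3 = +1]
  = -(143 / 5)    [QR: 5 ≡ 1 mod 4, sign kept]
  = -(3 / 5)    [143 ≡ 3 mod 5]
  = -(5 / 3)    [QR: 5 ≡ 1 mod 4, sign kept]
  = -(2 / 3)    [5 ≡ 2 mod 3]
  = (1 / 3)    [3 ≡ 3 mod 8 ⇒ (2 / 3) = -1]
  = 1    [(1 / 3) = 1]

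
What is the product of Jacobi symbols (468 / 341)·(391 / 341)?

By multiplicativity, (468·391 / 341) = (468 / 341)·(391 / 341).
First factor (468 / 341):
Reduce the numerator: 468 ≡ 127 (mod 341), so (468 / 341) = (127 / 341).
341 ≡ 1 (mod 4), so quadratic reciprocity gives (127 / 341) = (341 / 127). Reduce: 341 ≡ 87 (mod 127). Now have (87 / 127).
Both 87 ≡ 3 and 127 ≡ 3 (mod 4), so reciprocity gives (87 / 127) = -(127 / 87). Reduce: 127 ≡ 40 (mod 87). Now have -(40 / 87).
Factor out 2: 40 = 2^3·5. Since 87 ≡ 7 (mod 8), (2 / 87) = +1, and (2 / 87)^3 = +1. Now have -(5 / 87).
5 ≡ 1 (mod 4), so quadratic reciprocity gives (5 / 87) = (87 / 5). Reduce: 87 ≡ 2 (mod 5). Now have -(2 / 5).
Factor out 2: 2 = 2. Since 5 ≡ 5 (mod 8), (2 / 5) = -1. Now have (1 / 5).
(1 / 5) = 1. Collecting the sign factors: 1.
Second factor (391 / 341):
Reduce the numerator: 391 ≡ 50 (mod 341), so (391 / 341) = (50 / 341).
Factor out 2: 50 = 2·25. Since 341 ≡ 5 (mod 8), (2 / 341) = -1. Now have -(25 / 341).
25 ≡ 1 (mod 4), so quadratic reciprocity gives (25 / 341) = (341 / 25). Reduce: 341 ≡ 16 (mod 25). Now have -(16 / 25).
Factor out 2: 16 = 2^4. Since 25 ≡ 1 (mod 8), (2 / 25) = +1, and (2 / 25)^4 = +1. Now have -(1 / 25).
(1 / 25) = 1. Collecting the sign factors: -1.
Product: (1)·(-1) = -1.

-1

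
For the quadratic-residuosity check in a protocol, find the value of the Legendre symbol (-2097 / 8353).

-1

(-2097 / 8353)
  = (6256 / 8353)    [-2097 ≡ 6256 mod 8353]
  = (391 / 8353)    [8353 ≡ 1 mod 8 ⇒ (2 / 8353)^4 = +1]
  = (8353 / 391)    [QR: 8353 ≡ 1 mod 4, sign kept]
  = (142 / 391)    [8353 ≡ 142 mod 391]
  = (71 / 391)    [391 ≡ 7 mod 8 ⇒ (2 / 391) = +1]
  = -(391 / 71)    [QR: both ≡ 3 mod 4, sign flips]
  = -(36 / 71)    [391 ≡ 36 mod 71]
  = -(9 / 71)    [71 ≡ 7 mod 8 ⇒ (2 / 71)^2 = +1]
  = -(71 / 9)    [QR: 9 ≡ 1 mod 4, sign kept]
  = -(8 / 9)    [71 ≡ 8 mod 9]
  = -(1 / 9)    [9 ≡ 1 mod 8 ⇒ (2 / 9)^3 = +1]
  = -1    [(1 / 9) = 1]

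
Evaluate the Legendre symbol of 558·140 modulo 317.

By multiplicativity, (558·140/317) = (558/317)·(140/317).
First factor (558/317):
Reduce the numerator: 558 ≡ 241 (mod 317), so (558/317) = (241/317).
241 ≡ 1 (mod 4), so quadratic reciprocity gives (241/317) = (317/241). Reduce: 317 ≡ 76 (mod 241). Now have (76/241).
Factor out 2: 76 = 2^2·19. Since 241 ≡ 1 (mod 8), (2/241) = +1, and (2/241)^2 = +1. Now have (19/241).
241 ≡ 1 (mod 4), so quadratic reciprocity gives (19/241) = (241/19). Reduce: 241 ≡ 13 (mod 19). Now have (13/19).
13 ≡ 1 (mod 4), so quadratic reciprocity gives (13/19) = (19/13). Reduce: 19 ≡ 6 (mod 13). Now have (6/13).
Factor out 2: 6 = 2·3. Since 13 ≡ 5 (mod 8), (2/13) = -1. Now have -(3/13).
13 ≡ 1 (mod 4), so quadratic reciprocity gives (3/13) = (13/3). Reduce: 13 ≡ 1 (mod 3). Now have -(1/3).
(1/3) = 1. Collecting the sign factors: -1.
Second factor (140/317):
Factor out 2: 140 = 2^2·35. Since 317 ≡ 5 (mod 8), (2/317) = -1, and (2/317)^2 = +1. Now have (35/317).
317 ≡ 1 (mod 4), so quadratic reciprocity gives (35/317) = (317/35). Reduce: 317 ≡ 2 (mod 35). Now have (2/35).
Factor out 2: 2 = 2. Since 35 ≡ 3 (mod 8), (2/35) = -1. Now have -(1/35).
(1/35) = 1. Collecting the sign factors: -1.
Product: (-1)·(-1) = 1.

1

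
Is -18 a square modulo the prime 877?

(-18|877)
  = (859|877)    [-18 ≡ 859 mod 877]
  = (877|859)    [QR: 877 ≡ 1 mod 4, sign kept]
  = (18|859)    [877 ≡ 18 mod 859]
  = -(9|859)    [859 ≡ 3 mod 8 ⇒ (2|859) = -1]
  = -(859|9)    [QR: 9 ≡ 1 mod 4, sign kept]
  = -(4|9)    [859 ≡ 4 mod 9]
  = -(1|9)    [9 ≡ 1 mod 8 ⇒ (2|9)^2 = +1]
  = -1    [(1|9) = 1]
The Legendre symbol is -1, so x^2 ≡ -18 (mod 877) has no solution.

no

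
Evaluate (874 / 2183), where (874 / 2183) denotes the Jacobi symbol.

(874 / 2183)
  = (437 / 2183)    [2183 ≡ 7 mod 8 ⇒ (2 / 2183) = +1]
  = (2183 / 437)    [QR: 437 ≡ 1 mod 4, sign kept]
  = (435 / 437)    [2183 ≡ 435 mod 437]
  = (437 / 435)    [QR: 437 ≡ 1 mod 4, sign kept]
  = (2 / 435)    [437 ≡ 2 mod 435]
  = -(1 / 435)    [435 ≡ 3 mod 8 ⇒ (2 / 435) = -1]
  = -1    [(1 / 435) = 1]

-1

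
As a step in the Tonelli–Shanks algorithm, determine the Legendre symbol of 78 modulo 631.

1

Factor out 2: 78 = 2·39. Since 631 ≡ 7 (mod 8), (2/631) = +1. Now have (39/631).
Both 39 ≡ 3 and 631 ≡ 3 (mod 4), so reciprocity gives (39/631) = -(631/39). Reduce: 631 ≡ 7 (mod 39). Now have -(7/39).
Both 7 ≡ 3 and 39 ≡ 3 (mod 4), so reciprocity gives (7/39) = -(39/7). Reduce: 39 ≡ 4 (mod 7). Now have (4/7).
Factor out 2: 4 = 2^2. Since 7 ≡ 7 (mod 8), (2/7) = +1, and (2/7)^2 = +1. Now have (1/7).
(1/7) = 1. Collecting the sign factors: 1.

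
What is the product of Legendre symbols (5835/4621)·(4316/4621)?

By multiplicativity, (5835·4316/4621) = (5835/4621)·(4316/4621).
First factor (5835/4621):
Reduce the numerator: 5835 ≡ 1214 (mod 4621), so (5835/4621) = (1214/4621).
Factor out 2: 1214 = 2·607. Since 4621 ≡ 5 (mod 8), (2/4621) = -1. Now have -(607/4621).
4621 ≡ 1 (mod 4), so quadratic reciprocity gives (607/4621) = (4621/607). Reduce: 4621 ≡ 372 (mod 607). Now have -(372/607).
Factor out 2: 372 = 2^2·93. Since 607 ≡ 7 (mod 8), (2/607) = +1, and (2/607)^2 = +1. Now have -(93/607).
93 ≡ 1 (mod 4), so quadratic reciprocity gives (93/607) = (607/93). Reduce: 607 ≡ 49 (mod 93). Now have -(49/93).
49 ≡ 1 (mod 4), so quadratic reciprocity gives (49/93) = (93/49). Reduce: 93 ≡ 44 (mod 49). Now have -(44/49).
Factor out 2: 44 = 2^2·11. Since 49 ≡ 1 (mod 8), (2/49) = +1, and (2/49)^2 = +1. Now have -(11/49).
49 ≡ 1 (mod 4), so quadratic reciprocity gives (11/49) = (49/11). Reduce: 49 ≡ 5 (mod 11). Now have -(5/11).
5 ≡ 1 (mod 4), so quadratic reciprocity gives (5/11) = (11/5). Reduce: 11 ≡ 1 (mod 5). Now have -(1/5).
(1/5) = 1. Collecting the sign factors: -1.
Second factor (4316/4621):
Factor out 2: 4316 = 2^2·1079. Since 4621 ≡ 5 (mod 8), (2/4621) = -1, and (2/4621)^2 = +1. Now have (1079/4621).
4621 ≡ 1 (mod 4), so quadratic reciprocity gives (1079/4621) = (4621/1079). Reduce: 4621 ≡ 305 (mod 1079). Now have (305/1079).
305 ≡ 1 (mod 4), so quadratic reciprocity gives (305/1079) = (1079/305). Reduce: 1079 ≡ 164 (mod 305). Now have (164/305).
Factor out 2: 164 = 2^2·41. Since 305 ≡ 1 (mod 8), (2/305) = +1, and (2/305)^2 = +1. Now have (41/305).
41 ≡ 1 (mod 4), so quadratic reciprocity gives (41/305) = (305/41). Reduce: 305 ≡ 18 (mod 41). Now have (18/41).
Factor out 2: 18 = 2·9. Since 41 ≡ 1 (mod 8), (2/41) = +1. Now have (9/41).
9 ≡ 1 (mod 4), so quadratic reciprocity gives (9/41) = (41/9). Reduce: 41 ≡ 5 (mod 9). Now have (5/9).
5 ≡ 1 (mod 4), so quadratic reciprocity gives (5/9) = (9/5). Reduce: 9 ≡ 4 (mod 5). Now have (4/5).
Factor out 2: 4 = 2^2. Since 5 ≡ 5 (mod 8), (2/5) = -1, and (2/5)^2 = +1. Now have (1/5).
(1/5) = 1. Collecting the sign factors: 1.
Product: (-1)·(1) = -1.

-1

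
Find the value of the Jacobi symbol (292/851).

Factor out 2: 292 = 2^2·73. Since 851 ≡ 3 (mod 8), (2/851) = -1, and (2/851)^2 = +1. Now have (73/851).
73 ≡ 1 (mod 4), so quadratic reciprocity gives (73/851) = (851/73). Reduce: 851 ≡ 48 (mod 73). Now have (48/73).
Factor out 2: 48 = 2^4·3. Since 73 ≡ 1 (mod 8), (2/73) = +1, and (2/73)^4 = +1. Now have (3/73).
73 ≡ 1 (mod 4), so quadratic reciprocity gives (3/73) = (73/3). Reduce: 73 ≡ 1 (mod 3). Now have (1/3).
(1/3) = 1. Collecting the sign factors: 1.

1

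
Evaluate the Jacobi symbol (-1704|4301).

Pull out -1: (-1704|4301) = (-1|4301)·(1704|4301). Since 4301 ≡ 1 (mod 4), (-1|4301) = +1. Now have (1704|4301).
Factor out 2: 1704 = 2^3·213. Since 4301 ≡ 5 (mod 8), (2|4301) = -1, and (2|4301)^3 = -1. Now have -(213|4301).
213 ≡ 1 (mod 4), so quadratic reciprocity gives (213|4301) = (4301|213). Reduce: 4301 ≡ 41 (mod 213). Now have -(41|213).
41 ≡ 1 (mod 4), so quadratic reciprocity gives (41|213) = (213|41). Reduce: 213 ≡ 8 (mod 41). Now have -(8|41).
Factor out 2: 8 = 2^3. Since 41 ≡ 1 (mod 8), (2|41) = +1, and (2|41)^3 = +1. Now have -(1|41).
(1|41) = 1. Collecting the sign factors: -1.

-1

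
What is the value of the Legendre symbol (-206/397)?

1

Reduce the numerator: -206 ≡ 191 (mod 397), so (-206/397) = (191/397).
397 ≡ 1 (mod 4), so quadratic reciprocity gives (191/397) = (397/191). Reduce: 397 ≡ 15 (mod 191). Now have (15/191).
Both 15 ≡ 3 and 191 ≡ 3 (mod 4), so reciprocity gives (15/191) = -(191/15). Reduce: 191 ≡ 11 (mod 15). Now have -(11/15).
Both 11 ≡ 3 and 15 ≡ 3 (mod 4), so reciprocity gives (11/15) = -(15/11). Reduce: 15 ≡ 4 (mod 11). Now have (4/11).
Factor out 2: 4 = 2^2. Since 11 ≡ 3 (mod 8), (2/11) = -1, and (2/11)^2 = +1. Now have (1/11).
(1/11) = 1. Collecting the sign factors: 1.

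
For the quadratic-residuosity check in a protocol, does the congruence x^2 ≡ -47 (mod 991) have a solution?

Reduce the numerator: -47 ≡ 944 (mod 991), so (-47|991) = (944|991).
Factor out 2: 944 = 2^4·59. Since 991 ≡ 7 (mod 8), (2|991) = +1, and (2|991)^4 = +1. Now have (59|991).
Both 59 ≡ 3 and 991 ≡ 3 (mod 4), so reciprocity gives (59|991) = -(991|59). Reduce: 991 ≡ 47 (mod 59). Now have -(47|59).
Both 47 ≡ 3 and 59 ≡ 3 (mod 4), so reciprocity gives (47|59) = -(59|47). Reduce: 59 ≡ 12 (mod 47). Now have (12|47).
Factor out 2: 12 = 2^2·3. Since 47 ≡ 7 (mod 8), (2|47) = +1, and (2|47)^2 = +1. Now have (3|47).
Both 3 ≡ 3 and 47 ≡ 3 (mod 4), so reciprocity gives (3|47) = -(47|3). Reduce: 47 ≡ 2 (mod 3). Now have -(2|3).
Factor out 2: 2 = 2. Since 3 ≡ 3 (mod 8), (2|3) = -1. Now have (1|3).
(1|3) = 1. Collecting the sign factors: 1.
(-47|991) = 1, and 991 is prime, so -47 is a quadratic residue mod 991.

yes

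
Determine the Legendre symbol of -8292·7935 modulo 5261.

1

By multiplicativity, (-8292·7935|5261) = (-8292|5261)·(7935|5261).
First factor (-8292|5261):
Reduce the numerator: -8292 ≡ 2230 (mod 5261), so (-8292|5261) = (2230|5261).
Factor out 2: 2230 = 2·1115. Since 5261 ≡ 5 (mod 8), (2|5261) = -1. Now have -(1115|5261).
5261 ≡ 1 (mod 4), so quadratic reciprocity gives (1115|5261) = (5261|1115). Reduce: 5261 ≡ 801 (mod 1115). Now have -(801|1115).
801 ≡ 1 (mod 4), so quadratic reciprocity gives (801|1115) = (1115|801). Reduce: 1115 ≡ 314 (mod 801). Now have -(314|801).
Factor out 2: 314 = 2·157. Since 801 ≡ 1 (mod 8), (2|801) = +1. Now have -(157|801).
157 ≡ 1 (mod 4), so quadratic reciprocity gives (157|801) = (801|157). Reduce: 801 ≡ 16 (mod 157). Now have -(16|157).
Factor out 2: 16 = 2^4. Since 157 ≡ 5 (mod 8), (2|157) = -1, and (2|157)^4 = +1. Now have -(1|157).
(1|157) = 1. Collecting the sign factors: -1.
Second factor (7935|5261):
Reduce the numerator: 7935 ≡ 2674 (mod 5261), so (7935|5261) = (2674|5261).
Factor out 2: 2674 = 2·1337. Since 5261 ≡ 5 (mod 8), (2|5261) = -1. Now have -(1337|5261).
1337 ≡ 1 (mod 4), so quadratic reciprocity gives (1337|5261) = (5261|1337). Reduce: 5261 ≡ 1250 (mod 1337). Now have -(1250|1337).
Factor out 2: 1250 = 2·625. Since 1337 ≡ 1 (mod 8), (2|1337) = +1. Now have -(625|1337).
625 ≡ 1 (mod 4), so quadratic reciprocity gives (625|1337) = (1337|625). Reduce: 1337 ≡ 87 (mod 625). Now have -(87|625).
625 ≡ 1 (mod 4), so quadratic reciprocity gives (87|625) = (625|87). Reduce: 625 ≡ 16 (mod 87). Now have -(16|87).
Factor out 2: 16 = 2^4. Since 87 ≡ 7 (mod 8), (2|87) = +1, and (2|87)^4 = +1. Now have -(1|87).
(1|87) = 1. Collecting the sign factors: -1.
Product: (-1)·(-1) = 1.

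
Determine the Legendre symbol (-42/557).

1

(-42/557)
  = (515/557)    [-42 ≡ 515 mod 557]
  = (557/515)    [QR: 557 ≡ 1 mod 4, sign kept]
  = (42/515)    [557 ≡ 42 mod 515]
  = -(21/515)    [515 ≡ 3 mod 8 ⇒ (2/515) = -1]
  = -(515/21)    [QR: 21 ≡ 1 mod 4, sign kept]
  = -(11/21)    [515 ≡ 11 mod 21]
  = -(21/11)    [QR: 21 ≡ 1 mod 4, sign kept]
  = -(10/11)    [21 ≡ 10 mod 11]
  = (5/11)    [11 ≡ 3 mod 8 ⇒ (2/11) = -1]
  = (11/5)    [QR: 5 ≡ 1 mod 4, sign kept]
  = (1/5)    [11 ≡ 1 mod 5]
  = 1    [(1/5) = 1]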